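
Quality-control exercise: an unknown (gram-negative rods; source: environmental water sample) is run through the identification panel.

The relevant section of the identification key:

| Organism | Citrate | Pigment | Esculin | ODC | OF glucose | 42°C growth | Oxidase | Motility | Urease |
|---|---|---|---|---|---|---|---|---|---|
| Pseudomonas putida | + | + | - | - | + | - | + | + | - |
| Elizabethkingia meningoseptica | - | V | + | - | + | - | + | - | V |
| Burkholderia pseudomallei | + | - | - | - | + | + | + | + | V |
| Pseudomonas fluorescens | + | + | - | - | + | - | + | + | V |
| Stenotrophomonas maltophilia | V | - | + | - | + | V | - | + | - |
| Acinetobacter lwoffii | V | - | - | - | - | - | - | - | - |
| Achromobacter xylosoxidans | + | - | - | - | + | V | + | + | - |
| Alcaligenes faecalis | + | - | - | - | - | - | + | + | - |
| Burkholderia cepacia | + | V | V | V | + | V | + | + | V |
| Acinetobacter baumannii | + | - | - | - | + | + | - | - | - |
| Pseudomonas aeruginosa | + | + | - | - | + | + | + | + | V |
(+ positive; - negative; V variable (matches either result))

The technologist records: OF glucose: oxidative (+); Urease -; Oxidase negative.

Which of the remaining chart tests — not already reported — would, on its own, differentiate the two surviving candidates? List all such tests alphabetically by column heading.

Esculin, Motility

Oxidase -: excludes 8 organisms — 3 left.
OF glucose +: excludes Acinetobacter lwoffii — 2 left.
Urease -: all 2 remaining candidates are consistent.
Two candidates remain: Acinetobacter baumannii and Stenotrophomonas maltophilia.
  Citrate: + vs V — variable for at least one, does not separate.
  Pigment: - vs - — same for both, does not separate.
  Esculin: Acinetobacter baumannii -, Stenotrophomonas maltophilia + — discriminates.
  ODC: - vs - — same for both, does not separate.
  42°C growth: + vs V — variable for at least one, does not separate.
  Motility: Acinetobacter baumannii -, Stenotrophomonas maltophilia + — discriminates.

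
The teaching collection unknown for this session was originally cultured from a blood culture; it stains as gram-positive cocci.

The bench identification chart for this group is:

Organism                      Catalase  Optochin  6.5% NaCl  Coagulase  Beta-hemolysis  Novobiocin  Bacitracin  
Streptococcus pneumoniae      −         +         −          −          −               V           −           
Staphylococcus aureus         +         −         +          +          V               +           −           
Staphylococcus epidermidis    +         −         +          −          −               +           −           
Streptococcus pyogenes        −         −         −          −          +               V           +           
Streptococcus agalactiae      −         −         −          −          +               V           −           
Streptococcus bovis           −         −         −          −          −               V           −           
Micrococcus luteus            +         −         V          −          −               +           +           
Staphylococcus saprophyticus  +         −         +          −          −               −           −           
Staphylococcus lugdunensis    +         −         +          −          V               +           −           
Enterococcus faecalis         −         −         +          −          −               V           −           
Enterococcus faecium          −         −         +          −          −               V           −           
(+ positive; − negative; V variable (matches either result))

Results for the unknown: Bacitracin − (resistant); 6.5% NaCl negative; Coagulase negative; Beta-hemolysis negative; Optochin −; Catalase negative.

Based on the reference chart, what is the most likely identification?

Streptococcus bovis

Catalase −: excludes 5 organisms — 6 left.
6.5% NaCl −: excludes Enterococcus faecalis, Enterococcus faecium — 4 left.
Optochin −: excludes Streptococcus pneumoniae — 3 left.
Coagulase −: all 3 remaining candidates are consistent.
Bacitracin −: excludes Streptococcus pyogenes — 2 left.
Beta-hemolysis −: excludes Streptococcus agalactiae — 1 left.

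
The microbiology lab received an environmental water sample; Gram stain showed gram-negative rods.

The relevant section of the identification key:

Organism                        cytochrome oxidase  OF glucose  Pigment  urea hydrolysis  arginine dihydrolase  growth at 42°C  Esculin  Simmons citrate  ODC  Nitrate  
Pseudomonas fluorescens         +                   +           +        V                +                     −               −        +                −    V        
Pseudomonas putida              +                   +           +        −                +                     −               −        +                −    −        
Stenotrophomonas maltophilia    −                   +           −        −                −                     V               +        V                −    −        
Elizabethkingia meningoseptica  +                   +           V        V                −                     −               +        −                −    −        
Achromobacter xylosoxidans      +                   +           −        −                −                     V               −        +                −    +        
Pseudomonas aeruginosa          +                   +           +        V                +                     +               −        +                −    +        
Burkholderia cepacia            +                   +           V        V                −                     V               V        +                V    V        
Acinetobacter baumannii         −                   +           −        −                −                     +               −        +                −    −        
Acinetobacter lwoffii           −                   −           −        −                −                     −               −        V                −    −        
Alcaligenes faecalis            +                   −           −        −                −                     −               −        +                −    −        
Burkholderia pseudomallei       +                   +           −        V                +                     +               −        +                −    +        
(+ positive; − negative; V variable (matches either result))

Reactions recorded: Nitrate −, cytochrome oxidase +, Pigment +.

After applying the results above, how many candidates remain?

4

Nitrate −: excludes Achromobacter xylosoxidans, Pseudomonas aeruginosa, Burkholderia pseudomallei — 8 left.
cytochrome oxidase +: excludes Stenotrophomonas maltophilia, Acinetobacter baumannii, Acinetobacter lwoffii — 5 left.
Pigment +: excludes Alcaligenes faecalis — 4 left.
Still consistent: Burkholderia cepacia, Elizabethkingia meningoseptica, Pseudomonas fluorescens, Pseudomonas putida.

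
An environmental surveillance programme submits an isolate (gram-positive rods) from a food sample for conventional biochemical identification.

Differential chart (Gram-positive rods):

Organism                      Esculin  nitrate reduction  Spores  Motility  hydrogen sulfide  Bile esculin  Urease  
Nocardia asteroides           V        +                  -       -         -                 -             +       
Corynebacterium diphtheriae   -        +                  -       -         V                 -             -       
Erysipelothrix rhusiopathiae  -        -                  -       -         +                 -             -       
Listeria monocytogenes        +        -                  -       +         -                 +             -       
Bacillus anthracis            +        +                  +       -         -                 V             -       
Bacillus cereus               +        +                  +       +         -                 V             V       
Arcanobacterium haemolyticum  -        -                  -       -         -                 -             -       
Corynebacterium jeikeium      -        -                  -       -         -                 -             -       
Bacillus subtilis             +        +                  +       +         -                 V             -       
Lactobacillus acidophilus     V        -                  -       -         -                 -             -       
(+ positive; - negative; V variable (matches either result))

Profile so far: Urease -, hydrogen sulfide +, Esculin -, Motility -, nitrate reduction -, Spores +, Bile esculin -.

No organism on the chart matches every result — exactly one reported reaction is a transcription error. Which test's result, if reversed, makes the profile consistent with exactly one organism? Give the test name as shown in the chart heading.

As reported, no row in the chart matches all 7 reactions.
Reversing Motility → still no organism matches.
Reversing Esculin → still no organism matches.
Reversing hydrogen sulfide → still no organism matches.
Reversing Urease → still no organism matches.
Reversing Spores (to -) → unique match: Erysipelothrix rhusiopathiae.
Reversing nitrate reduction → still no organism matches.
Reversing Bile esculin → still no organism matches.

Spores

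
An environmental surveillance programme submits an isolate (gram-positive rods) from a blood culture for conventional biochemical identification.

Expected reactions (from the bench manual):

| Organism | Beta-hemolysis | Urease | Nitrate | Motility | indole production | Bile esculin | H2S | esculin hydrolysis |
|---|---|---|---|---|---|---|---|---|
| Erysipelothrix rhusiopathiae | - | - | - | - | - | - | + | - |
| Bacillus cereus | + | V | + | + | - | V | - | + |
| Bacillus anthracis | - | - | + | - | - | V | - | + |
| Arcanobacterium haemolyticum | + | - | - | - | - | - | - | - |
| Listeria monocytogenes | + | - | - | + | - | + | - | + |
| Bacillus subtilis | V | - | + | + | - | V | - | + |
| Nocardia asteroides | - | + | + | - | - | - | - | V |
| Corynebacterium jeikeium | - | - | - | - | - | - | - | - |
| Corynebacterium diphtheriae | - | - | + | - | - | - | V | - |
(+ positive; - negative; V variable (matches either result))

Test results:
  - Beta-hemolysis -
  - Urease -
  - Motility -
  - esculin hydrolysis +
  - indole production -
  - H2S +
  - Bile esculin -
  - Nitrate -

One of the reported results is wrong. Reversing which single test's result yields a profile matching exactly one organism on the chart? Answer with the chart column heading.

As reported, no row in the chart matches all 8 reactions.
Reversing Bile esculin → still no organism matches.
Reversing esculin hydrolysis (to -) → unique match: Erysipelothrix rhusiopathiae.
Reversing indole production → still no organism matches.
Reversing Urease → still no organism matches.
Reversing Beta-hemolysis → still no organism matches.
Reversing Motility → still no organism matches.
Reversing H2S → still no organism matches.
Reversing Nitrate → still no organism matches.

esculin hydrolysis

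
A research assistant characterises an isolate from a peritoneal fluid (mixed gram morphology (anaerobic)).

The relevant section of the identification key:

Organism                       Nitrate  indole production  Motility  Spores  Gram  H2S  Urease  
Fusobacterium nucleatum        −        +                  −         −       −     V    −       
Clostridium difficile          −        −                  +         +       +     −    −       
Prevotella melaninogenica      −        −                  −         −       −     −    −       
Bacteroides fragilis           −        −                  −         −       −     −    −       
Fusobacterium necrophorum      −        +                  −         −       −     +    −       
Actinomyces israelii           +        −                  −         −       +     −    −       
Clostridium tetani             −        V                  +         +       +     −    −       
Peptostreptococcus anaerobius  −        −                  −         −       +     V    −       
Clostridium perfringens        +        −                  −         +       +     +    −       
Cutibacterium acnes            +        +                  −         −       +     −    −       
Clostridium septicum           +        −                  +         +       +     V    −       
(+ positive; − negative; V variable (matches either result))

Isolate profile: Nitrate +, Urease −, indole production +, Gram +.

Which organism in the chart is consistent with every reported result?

Urease −: all 11 remaining candidates are consistent.
indole production +: excludes 7 organisms — 4 left.
Nitrate +: excludes Fusobacterium nucleatum, Fusobacterium necrophorum, Clostridium tetani — 1 left.
Gram +: the one remaining candidate is consistent.

Cutibacterium acnes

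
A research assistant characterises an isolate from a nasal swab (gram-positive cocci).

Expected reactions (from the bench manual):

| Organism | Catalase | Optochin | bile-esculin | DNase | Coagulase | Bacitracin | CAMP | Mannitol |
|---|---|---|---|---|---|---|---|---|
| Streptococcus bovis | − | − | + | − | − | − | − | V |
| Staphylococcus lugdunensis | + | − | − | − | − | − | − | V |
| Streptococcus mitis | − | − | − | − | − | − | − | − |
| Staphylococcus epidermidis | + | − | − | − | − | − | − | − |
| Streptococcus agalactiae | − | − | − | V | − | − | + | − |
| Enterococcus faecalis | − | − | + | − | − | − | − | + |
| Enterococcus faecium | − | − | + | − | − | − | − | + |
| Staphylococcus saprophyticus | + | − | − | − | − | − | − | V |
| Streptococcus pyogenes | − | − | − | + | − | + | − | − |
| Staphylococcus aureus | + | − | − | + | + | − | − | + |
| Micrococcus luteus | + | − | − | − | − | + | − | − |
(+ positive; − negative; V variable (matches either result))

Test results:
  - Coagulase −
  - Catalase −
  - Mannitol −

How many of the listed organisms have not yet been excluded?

4

Catalase −: excludes 5 organisms — 6 left.
Coagulase −: all 6 remaining candidates are consistent.
Mannitol −: excludes Enterococcus faecalis, Enterococcus faecium — 4 left.
Still consistent: Streptococcus agalactiae, Streptococcus bovis, Streptococcus mitis, Streptococcus pyogenes.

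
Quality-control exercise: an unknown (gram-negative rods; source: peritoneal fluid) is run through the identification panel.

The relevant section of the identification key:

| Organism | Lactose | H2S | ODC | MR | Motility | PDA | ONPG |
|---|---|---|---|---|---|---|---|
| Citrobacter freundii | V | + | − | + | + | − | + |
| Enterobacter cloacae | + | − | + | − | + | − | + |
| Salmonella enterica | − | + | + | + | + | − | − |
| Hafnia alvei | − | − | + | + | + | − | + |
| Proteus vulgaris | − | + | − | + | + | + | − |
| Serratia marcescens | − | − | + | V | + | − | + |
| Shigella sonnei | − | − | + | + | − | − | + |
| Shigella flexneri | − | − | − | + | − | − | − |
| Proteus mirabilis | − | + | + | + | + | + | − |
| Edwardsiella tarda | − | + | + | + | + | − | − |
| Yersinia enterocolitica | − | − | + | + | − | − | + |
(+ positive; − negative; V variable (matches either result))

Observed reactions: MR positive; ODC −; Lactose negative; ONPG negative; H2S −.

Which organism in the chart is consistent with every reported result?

Lactose −: excludes Enterobacter cloacae — 10 left.
MR +: all 10 remaining candidates are consistent.
ODC −: excludes 7 organisms — 3 left.
ONPG −: excludes Citrobacter freundii — 2 left.
H2S −: excludes Proteus vulgaris — 1 left.

Shigella flexneri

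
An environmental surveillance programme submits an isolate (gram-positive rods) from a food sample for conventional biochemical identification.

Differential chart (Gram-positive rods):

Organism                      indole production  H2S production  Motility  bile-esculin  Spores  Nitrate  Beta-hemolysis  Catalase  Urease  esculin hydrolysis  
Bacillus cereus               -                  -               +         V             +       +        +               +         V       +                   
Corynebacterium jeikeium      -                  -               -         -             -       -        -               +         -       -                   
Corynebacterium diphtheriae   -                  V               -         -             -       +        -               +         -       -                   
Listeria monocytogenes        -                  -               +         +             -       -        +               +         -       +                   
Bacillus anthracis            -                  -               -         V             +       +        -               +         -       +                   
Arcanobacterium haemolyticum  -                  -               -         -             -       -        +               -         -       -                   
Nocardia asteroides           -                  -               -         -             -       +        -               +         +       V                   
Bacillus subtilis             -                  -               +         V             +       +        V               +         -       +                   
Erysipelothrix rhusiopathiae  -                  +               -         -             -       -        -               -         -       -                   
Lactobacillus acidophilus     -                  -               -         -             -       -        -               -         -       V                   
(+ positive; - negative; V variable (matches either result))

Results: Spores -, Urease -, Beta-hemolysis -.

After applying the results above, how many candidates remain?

4

Spores -: excludes Bacillus cereus, Bacillus anthracis, Bacillus subtilis — 7 left.
Beta-hemolysis -: excludes Listeria monocytogenes, Arcanobacterium haemolyticum — 5 left.
Urease -: excludes Nocardia asteroides — 4 left.
Still consistent: Corynebacterium diphtheriae, Corynebacterium jeikeium, Erysipelothrix rhusiopathiae, Lactobacillus acidophilus.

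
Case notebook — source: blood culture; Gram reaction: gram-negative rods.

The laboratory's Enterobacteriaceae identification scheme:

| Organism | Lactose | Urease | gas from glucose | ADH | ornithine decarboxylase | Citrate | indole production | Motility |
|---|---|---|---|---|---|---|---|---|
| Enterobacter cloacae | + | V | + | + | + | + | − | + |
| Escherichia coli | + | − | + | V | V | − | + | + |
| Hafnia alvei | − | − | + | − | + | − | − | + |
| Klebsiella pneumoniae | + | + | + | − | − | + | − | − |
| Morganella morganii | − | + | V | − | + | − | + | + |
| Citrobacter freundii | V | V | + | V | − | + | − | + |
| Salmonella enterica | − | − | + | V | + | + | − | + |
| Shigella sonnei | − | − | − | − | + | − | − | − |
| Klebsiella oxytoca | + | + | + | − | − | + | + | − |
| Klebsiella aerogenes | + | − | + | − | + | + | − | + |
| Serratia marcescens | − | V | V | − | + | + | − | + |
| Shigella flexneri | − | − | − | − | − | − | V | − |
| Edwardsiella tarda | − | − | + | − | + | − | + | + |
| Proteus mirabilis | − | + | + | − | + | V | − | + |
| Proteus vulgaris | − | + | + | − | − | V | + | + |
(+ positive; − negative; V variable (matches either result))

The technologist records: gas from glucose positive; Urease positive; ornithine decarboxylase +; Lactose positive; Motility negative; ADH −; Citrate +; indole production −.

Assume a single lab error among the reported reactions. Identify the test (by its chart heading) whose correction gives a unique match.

ornithine decarboxylase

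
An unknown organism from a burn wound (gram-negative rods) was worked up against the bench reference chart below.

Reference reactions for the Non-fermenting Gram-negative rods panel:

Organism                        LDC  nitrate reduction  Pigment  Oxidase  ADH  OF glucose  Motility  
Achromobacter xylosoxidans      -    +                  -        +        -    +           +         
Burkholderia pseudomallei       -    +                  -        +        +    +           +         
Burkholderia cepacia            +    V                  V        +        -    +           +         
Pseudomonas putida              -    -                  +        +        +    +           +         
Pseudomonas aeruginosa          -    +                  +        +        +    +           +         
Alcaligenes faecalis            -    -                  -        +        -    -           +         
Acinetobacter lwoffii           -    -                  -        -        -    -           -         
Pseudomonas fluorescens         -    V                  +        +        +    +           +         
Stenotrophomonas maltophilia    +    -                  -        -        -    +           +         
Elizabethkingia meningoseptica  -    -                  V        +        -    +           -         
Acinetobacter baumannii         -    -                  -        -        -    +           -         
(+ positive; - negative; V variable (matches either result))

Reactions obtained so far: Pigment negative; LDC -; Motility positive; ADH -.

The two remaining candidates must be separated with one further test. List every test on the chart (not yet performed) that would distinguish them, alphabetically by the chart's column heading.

nitrate reduction, OF glucose

ADH -: excludes Burkholderia pseudomallei, Pseudomonas putida, Pseudomonas aeruginosa, Pseudomonas fluorescens — 7 left.
Pigment -: all 7 remaining candidates are consistent.
LDC -: excludes Burkholderia cepacia, Stenotrophomonas maltophilia — 5 left.
Motility +: excludes Acinetobacter lwoffii, Elizabethkingia meningoseptica, Acinetobacter baumannii — 2 left.
Two candidates remain: Achromobacter xylosoxidans and Alcaligenes faecalis.
  nitrate reduction: Achromobacter xylosoxidans +, Alcaligenes faecalis - — discriminates.
  Oxidase: + vs + — same for both, does not separate.
  OF glucose: Achromobacter xylosoxidans +, Alcaligenes faecalis - — discriminates.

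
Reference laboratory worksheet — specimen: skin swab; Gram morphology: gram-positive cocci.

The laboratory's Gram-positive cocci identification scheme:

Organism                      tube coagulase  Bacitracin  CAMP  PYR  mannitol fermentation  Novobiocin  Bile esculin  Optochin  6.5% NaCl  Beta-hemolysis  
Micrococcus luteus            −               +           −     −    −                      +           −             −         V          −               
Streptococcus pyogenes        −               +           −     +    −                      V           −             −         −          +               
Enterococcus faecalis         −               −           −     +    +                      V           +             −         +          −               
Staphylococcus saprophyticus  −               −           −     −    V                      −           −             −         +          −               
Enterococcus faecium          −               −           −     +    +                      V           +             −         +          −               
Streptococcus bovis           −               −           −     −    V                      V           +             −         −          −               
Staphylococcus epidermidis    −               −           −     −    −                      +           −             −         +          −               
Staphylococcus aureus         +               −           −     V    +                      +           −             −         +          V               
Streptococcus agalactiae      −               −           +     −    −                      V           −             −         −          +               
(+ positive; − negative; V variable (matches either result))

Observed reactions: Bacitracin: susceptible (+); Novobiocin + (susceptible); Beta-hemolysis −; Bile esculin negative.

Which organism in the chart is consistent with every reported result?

Micrococcus luteus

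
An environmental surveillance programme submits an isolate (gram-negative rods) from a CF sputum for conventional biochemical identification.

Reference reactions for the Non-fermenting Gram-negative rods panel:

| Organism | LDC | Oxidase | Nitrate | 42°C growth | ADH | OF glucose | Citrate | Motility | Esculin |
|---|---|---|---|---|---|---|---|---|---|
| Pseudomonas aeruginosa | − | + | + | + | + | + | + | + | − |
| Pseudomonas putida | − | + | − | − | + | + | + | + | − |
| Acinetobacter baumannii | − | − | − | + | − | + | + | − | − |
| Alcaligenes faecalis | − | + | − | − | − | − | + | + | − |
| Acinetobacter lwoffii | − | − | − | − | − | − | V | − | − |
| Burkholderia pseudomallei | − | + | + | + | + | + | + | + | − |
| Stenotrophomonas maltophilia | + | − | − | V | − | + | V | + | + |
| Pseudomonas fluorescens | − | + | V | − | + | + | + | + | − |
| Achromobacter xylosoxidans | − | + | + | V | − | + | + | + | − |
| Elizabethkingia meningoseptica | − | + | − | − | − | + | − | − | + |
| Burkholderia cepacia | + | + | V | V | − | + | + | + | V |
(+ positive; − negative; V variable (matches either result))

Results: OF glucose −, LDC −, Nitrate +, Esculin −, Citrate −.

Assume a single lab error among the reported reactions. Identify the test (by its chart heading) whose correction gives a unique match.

Nitrate

As reported, no row in the chart matches all 5 reactions.
Reversing Nitrate (to −) → unique match: Acinetobacter lwoffii.
Reversing OF glucose → still no organism matches.
Reversing Esculin → still no organism matches.
Reversing LDC → still no organism matches.
Reversing Citrate → still no organism matches.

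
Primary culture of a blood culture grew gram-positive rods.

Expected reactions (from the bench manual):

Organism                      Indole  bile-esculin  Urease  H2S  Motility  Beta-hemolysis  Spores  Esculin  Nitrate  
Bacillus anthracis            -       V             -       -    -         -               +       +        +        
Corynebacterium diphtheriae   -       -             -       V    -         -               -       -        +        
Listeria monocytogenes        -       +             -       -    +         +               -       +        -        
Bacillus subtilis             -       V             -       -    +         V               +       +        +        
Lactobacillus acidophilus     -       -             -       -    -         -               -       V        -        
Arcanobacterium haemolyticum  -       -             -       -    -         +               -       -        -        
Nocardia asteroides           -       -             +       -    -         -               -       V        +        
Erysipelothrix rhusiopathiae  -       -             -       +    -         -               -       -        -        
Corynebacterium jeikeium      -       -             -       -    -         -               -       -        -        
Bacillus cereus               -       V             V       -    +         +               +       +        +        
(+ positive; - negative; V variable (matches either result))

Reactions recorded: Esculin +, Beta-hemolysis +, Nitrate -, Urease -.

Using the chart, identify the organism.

Listeria monocytogenes

Beta-hemolysis +: excludes 6 organisms — 4 left.
Esculin +: excludes Arcanobacterium haemolyticum — 3 left.
Nitrate -: excludes Bacillus subtilis, Bacillus cereus — 1 left.
Urease -: the one remaining candidate is consistent.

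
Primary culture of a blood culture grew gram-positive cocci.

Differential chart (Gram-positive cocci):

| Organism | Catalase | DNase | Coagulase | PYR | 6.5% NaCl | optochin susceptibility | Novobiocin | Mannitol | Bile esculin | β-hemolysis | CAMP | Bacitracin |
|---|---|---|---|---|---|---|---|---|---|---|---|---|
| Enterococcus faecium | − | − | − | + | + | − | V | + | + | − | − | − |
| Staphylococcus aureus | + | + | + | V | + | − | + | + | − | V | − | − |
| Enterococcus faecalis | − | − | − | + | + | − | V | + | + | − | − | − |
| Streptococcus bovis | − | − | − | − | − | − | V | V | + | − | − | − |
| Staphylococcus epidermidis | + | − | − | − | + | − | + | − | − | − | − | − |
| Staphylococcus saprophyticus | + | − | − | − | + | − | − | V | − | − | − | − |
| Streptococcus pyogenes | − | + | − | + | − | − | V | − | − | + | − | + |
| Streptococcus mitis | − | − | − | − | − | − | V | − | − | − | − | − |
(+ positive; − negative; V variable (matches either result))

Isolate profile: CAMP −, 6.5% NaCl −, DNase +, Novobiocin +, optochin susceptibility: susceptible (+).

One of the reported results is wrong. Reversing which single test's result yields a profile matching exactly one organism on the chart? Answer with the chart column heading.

As reported, no row in the chart matches all 5 reactions.
Reversing DNase → still no organism matches.
Reversing 6.5% NaCl → still no organism matches.
Reversing CAMP → still no organism matches.
Reversing optochin susceptibility (to −) → unique match: Streptococcus pyogenes.
Reversing Novobiocin → still no organism matches.

optochin susceptibility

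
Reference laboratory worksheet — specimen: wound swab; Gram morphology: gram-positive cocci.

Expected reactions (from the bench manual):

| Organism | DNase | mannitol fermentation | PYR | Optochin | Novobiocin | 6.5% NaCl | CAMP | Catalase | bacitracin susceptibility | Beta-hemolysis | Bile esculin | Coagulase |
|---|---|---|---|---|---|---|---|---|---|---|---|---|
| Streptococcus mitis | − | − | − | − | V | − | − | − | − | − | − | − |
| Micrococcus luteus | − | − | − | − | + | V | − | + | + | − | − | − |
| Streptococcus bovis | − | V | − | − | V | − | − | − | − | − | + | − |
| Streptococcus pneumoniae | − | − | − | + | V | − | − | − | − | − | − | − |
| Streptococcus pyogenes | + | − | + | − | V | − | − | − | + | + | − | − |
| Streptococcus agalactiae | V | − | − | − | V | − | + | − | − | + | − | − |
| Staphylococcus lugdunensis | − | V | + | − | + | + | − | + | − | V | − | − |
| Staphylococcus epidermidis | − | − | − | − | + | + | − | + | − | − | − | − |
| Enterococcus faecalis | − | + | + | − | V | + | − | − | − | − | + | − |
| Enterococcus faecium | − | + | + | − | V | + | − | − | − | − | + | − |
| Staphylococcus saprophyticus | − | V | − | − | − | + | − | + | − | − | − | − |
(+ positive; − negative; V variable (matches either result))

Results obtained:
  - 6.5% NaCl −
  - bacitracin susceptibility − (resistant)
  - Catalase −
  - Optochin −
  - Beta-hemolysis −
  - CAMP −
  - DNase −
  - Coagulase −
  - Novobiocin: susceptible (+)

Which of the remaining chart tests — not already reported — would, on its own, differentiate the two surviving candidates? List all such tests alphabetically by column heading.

Bile esculin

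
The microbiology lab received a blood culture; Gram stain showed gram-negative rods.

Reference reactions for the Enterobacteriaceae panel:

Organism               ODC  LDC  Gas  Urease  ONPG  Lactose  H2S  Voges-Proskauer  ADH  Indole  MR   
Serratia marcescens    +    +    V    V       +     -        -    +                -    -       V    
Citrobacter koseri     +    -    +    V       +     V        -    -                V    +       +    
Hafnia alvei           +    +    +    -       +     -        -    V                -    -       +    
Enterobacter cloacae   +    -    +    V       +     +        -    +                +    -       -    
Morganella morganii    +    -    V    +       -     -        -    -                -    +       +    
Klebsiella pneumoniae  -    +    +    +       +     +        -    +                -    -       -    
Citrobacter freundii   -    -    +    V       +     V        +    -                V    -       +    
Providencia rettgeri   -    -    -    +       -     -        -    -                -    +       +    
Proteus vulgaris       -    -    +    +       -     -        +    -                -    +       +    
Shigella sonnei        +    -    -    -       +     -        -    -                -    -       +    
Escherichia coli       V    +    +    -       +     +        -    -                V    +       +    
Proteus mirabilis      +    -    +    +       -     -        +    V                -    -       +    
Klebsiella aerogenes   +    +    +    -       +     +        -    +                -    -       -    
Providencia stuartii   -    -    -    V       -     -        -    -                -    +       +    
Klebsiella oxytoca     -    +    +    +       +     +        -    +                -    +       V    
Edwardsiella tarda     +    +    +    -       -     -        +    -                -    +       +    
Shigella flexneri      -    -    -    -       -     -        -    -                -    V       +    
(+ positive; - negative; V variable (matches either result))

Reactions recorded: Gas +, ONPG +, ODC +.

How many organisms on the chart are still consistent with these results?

6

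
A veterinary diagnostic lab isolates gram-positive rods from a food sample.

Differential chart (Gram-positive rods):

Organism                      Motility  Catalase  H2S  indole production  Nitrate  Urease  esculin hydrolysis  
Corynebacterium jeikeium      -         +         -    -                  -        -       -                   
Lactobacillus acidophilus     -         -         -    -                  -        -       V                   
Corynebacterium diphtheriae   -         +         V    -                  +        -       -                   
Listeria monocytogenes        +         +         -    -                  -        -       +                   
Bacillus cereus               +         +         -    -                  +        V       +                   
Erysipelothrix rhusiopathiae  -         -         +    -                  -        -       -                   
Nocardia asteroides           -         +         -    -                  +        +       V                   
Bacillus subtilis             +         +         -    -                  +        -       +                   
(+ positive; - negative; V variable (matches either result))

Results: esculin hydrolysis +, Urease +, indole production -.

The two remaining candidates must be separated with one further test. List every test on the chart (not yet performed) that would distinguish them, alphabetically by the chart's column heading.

Motility

indole production -: all 8 remaining candidates are consistent.
Urease +: excludes 6 organisms — 2 left.
esculin hydrolysis +: all 2 remaining candidates are consistent.
Two candidates remain: Bacillus cereus and Nocardia asteroides.
  Motility: Bacillus cereus +, Nocardia asteroides - — discriminates.
  Catalase: + vs + — same for both, does not separate.
  H2S: - vs - — same for both, does not separate.
  Nitrate: + vs + — same for both, does not separate.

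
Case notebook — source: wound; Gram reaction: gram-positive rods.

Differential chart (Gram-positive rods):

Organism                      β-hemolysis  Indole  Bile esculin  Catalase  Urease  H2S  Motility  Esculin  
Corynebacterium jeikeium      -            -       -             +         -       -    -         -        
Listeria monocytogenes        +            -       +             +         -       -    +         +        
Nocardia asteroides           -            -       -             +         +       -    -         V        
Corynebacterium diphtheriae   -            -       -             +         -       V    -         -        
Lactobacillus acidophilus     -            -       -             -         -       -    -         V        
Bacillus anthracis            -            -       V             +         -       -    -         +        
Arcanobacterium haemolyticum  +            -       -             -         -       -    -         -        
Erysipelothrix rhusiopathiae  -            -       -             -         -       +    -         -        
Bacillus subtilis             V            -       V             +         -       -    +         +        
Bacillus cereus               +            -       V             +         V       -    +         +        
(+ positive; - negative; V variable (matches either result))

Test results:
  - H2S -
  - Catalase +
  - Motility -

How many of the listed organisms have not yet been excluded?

4

Catalase +: excludes Lactobacillus acidophilus, Arcanobacterium haemolyticum, Erysipelothrix rhusiopathiae — 7 left.
H2S -: all 7 remaining candidates are consistent.
Motility -: excludes Listeria monocytogenes, Bacillus subtilis, Bacillus cereus — 4 left.
Still consistent: Bacillus anthracis, Corynebacterium diphtheriae, Corynebacterium jeikeium, Nocardia asteroides.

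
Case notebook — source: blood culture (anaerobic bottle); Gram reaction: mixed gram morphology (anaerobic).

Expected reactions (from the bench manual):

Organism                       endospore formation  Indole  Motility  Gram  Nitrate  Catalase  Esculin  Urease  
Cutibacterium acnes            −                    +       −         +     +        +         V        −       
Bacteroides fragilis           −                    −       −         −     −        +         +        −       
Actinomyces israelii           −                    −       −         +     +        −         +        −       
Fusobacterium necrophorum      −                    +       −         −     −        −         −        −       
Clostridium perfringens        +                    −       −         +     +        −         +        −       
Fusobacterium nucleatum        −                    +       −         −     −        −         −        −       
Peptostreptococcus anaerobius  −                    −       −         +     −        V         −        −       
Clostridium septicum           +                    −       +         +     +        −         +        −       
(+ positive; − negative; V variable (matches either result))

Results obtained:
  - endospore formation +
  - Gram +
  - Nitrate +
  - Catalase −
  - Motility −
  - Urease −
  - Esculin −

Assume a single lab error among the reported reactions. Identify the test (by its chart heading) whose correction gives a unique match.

As reported, no row in the chart matches all 7 reactions.
Reversing Motility → still no organism matches.
Reversing Catalase → still no organism matches.
Reversing Gram → still no organism matches.
Reversing endospore formation → still no organism matches.
Reversing Esculin (to +) → unique match: Clostridium perfringens.
Reversing Urease → still no organism matches.
Reversing Nitrate → still no organism matches.

Esculin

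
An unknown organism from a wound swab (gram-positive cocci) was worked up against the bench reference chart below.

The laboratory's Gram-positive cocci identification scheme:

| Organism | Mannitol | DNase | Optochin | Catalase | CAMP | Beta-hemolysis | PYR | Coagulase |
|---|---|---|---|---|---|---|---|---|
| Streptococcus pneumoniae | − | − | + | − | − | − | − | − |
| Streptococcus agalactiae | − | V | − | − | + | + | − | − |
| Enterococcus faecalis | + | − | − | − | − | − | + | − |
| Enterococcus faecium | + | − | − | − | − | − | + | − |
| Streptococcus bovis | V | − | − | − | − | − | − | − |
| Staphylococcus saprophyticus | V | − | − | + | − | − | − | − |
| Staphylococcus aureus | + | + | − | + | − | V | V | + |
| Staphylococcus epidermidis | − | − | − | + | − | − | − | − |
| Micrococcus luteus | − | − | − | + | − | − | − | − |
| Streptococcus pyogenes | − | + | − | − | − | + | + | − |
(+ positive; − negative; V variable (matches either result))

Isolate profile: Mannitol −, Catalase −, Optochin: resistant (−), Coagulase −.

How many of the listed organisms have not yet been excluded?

3

Mannitol −: excludes Enterococcus faecalis, Enterococcus faecium, Staphylococcus aureus — 7 left.
Coagulase −: all 7 remaining candidates are consistent.
Optochin −: excludes Streptococcus pneumoniae — 6 left.
Catalase −: excludes Staphylococcus saprophyticus, Staphylococcus epidermidis, Micrococcus luteus — 3 left.
Still consistent: Streptococcus agalactiae, Streptococcus bovis, Streptococcus pyogenes.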